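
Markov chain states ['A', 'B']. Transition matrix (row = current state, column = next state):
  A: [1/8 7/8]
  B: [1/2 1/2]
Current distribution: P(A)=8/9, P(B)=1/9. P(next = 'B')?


P(next=B) = Σᵢ P(now=i)×P(i→B)
= 8/9×7/8 + 1/9×1/2
= 7/9 + 1/18 = 5/6

P = 5/6 ≈ 0.8333


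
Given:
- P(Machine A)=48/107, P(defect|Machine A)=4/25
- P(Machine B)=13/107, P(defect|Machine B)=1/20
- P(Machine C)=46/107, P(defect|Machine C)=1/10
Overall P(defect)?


P(B) = Σ P(B|Aᵢ)×P(Aᵢ)
  4/25×48/107 = 192/2675
  1/20×13/107 = 13/2140
  1/10×46/107 = 23/535
Sum = 1293/10700

P(defect) = 1293/10700 ≈ 12.08%


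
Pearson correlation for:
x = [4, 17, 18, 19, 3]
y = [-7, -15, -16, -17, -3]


n=5, Σx=61, Σy=-58, Σxy=-903, Σx²=999, Σy²=828
r = (5×(-903) - 61×(-58))/√((5×999 - 61²)(5×828 - (-58)²))
= -977/√(1274×776) = -977/√988624 ≈ -977/994.2957 ≈ -0.9826

r ≈ -0.9826


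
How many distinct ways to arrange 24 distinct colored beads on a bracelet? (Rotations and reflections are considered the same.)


Free circular arrangements: rotations and reflections both identified.
(n-1)!/2 = 23!/2 = 25852016738884976640000/2 = 12926008369442488320000

12926008369442488320000


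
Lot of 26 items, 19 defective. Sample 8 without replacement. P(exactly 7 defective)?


Hypergeometric: C(19,7)×C(7,1)/C(26,8)
= 50388×7/1562275 = 1428/6325

P(X=7) = 1428/6325 ≈ 22.58%


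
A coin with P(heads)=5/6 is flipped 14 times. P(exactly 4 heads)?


Binomial: P(X=4) = C(14,4)×p^4×(1-p)^10
= 1001 × 625/1296 × 1/60466176 = 625625/78364164096

P(X=4) = 625625/78364164096 ≈ 0.00%


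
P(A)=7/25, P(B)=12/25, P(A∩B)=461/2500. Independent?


P(A)×P(B) = 84/625
P(A∩B) = 461/2500
Not equal → NOT independent

No, not independent


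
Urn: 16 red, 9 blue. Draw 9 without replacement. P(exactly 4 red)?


Hypergeometric: C(16,4)×C(9,5)/C(25,9)
= 1820×126/2042975 = 45864/408595

P(X=4) = 45864/408595 ≈ 11.22%


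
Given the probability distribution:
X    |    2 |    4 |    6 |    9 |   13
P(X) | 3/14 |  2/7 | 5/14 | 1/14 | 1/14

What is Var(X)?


E[X] = 37/7
E[X²] = 253/7
Var(X) = E[X²] - (E[X])² = 253/7 - 1369/49 = 402/49

Var(X) = 402/49 ≈ 8.2041


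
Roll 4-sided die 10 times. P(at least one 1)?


P(no 1)^10 = (3/4)^10 = 59049/1048576
P(≥1) = 1 - 59049/1048576 = 989527/1048576

P = 989527/1048576 ≈ 94.37%


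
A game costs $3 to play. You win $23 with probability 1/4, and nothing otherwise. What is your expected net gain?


E[gain] = (23-3)×1/4 + (-3)×3/4
= 5 - 9/4 = 11/4

Expected net gain = $11/4 ≈ $2.75


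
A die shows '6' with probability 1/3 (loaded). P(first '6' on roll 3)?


Geometric: P(X=3) = (1-p)^(k-1)×p = (2/3)^2×1/3 = 4/27

P(X=3) = 4/27 ≈ 14.81%


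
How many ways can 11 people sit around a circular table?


Circular arrangements of 11 distinct objects: fix one position to break rotational symmetry.
(n-1)! = 10! = 3628800

3628800


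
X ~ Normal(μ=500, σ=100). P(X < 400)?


z = (400-500)/100 = -1.0
P(Z < -1.0) = 0.1587

P(X < 400) ≈ 0.1587


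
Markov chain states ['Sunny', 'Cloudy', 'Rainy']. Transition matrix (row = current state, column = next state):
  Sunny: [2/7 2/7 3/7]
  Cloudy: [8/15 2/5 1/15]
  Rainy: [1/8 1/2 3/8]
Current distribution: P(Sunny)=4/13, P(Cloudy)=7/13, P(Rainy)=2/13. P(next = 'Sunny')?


P(next=Sunny) = Σᵢ P(now=i)×P(i→Sunny)
= 4/13×2/7 + 7/13×8/15 + 2/13×1/8
= 8/91 + 56/195 + 1/52 = 2153/5460

P = 2153/5460 ≈ 0.3943


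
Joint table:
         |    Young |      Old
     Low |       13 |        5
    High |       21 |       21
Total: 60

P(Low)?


P(Low) = (13+5)/60 = 18/60 = 3/10

P(Low) = 3/10 ≈ 30.00%


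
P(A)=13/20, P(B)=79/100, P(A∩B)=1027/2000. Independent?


P(A)×P(B) = 1027/2000
P(A∩B) = 1027/2000
Equal ✓ → Independent

Yes, independent


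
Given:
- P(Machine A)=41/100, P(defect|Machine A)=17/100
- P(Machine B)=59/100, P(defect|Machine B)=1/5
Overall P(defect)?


P(B) = Σ P(B|Aᵢ)×P(Aᵢ)
  17/100×41/100 = 697/10000
  1/5×59/100 = 59/500
Sum = 1877/10000

P(defect) = 1877/10000 ≈ 18.77%


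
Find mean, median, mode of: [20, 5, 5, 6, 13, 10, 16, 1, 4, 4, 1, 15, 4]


Sorted: [1, 1, 4, 4, 4, 5, 5, 6, 10, 13, 15, 16, 20]
Mean = 104/13 = 8
Median = 5
Freq: {20: 1, 5: 2, 6: 1, 13: 1, 10: 1, 16: 1, 1: 2, 4: 3, 15: 1}
Mode: [4]

Mean=8, Median=5, Mode=4


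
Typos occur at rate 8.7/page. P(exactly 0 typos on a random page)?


Poisson(λ=8.7): P(X=0) = e^(-λ)×λ^k/k!
= e^(-8.7) × 8.7^0 / 0!
≈ 0.000166585811 × 1 / 1 ≈ 0.000167

P(X=0) ≈ 0.000167 ≈ 0.02%


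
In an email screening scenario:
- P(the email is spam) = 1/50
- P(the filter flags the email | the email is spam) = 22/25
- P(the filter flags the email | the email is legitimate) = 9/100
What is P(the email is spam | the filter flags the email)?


Using Bayes' theorem:
P(A|B) = P(B|A)·P(A) / P(B)

P(the filter flags the email) = 22/25 × 1/50 + 9/100 × 49/50
= 11/625 + 441/5000 = 529/5000

P(the email is spam|the filter flags the email) = (11/625) / (529/5000) = 88/529

P(the email is spam|the filter flags the email) = 88/529 ≈ 16.64%


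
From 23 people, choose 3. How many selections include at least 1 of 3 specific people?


Complement: C(23,3) - C(20,3) = 1771 - 1140 = 631

631


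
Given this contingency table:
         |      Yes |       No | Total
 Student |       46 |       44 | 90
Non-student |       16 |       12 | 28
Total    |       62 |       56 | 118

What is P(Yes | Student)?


P(Yes | Student) = 46/(46+44) = 46/90 = 23/45

P(Yes|Student) = 23/45 ≈ 51.11%


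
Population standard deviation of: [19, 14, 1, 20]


Mean = 54/4 = 27/2
  (19-27/2)²=121/4
  (14-27/2)²=1/4
  (1-27/2)²=625/4
  (20-27/2)²=169/4
Σ(x-μ)² = 229
σ² = 229/4

σ = √(229/4) ≈ 7.5664


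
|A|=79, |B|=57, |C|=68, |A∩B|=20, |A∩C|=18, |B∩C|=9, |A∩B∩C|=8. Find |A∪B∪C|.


|A∪B∪C| = 79+57+68-20-18-9+8 = 165

|A∪B∪C| = 165


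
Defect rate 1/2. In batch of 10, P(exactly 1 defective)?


Binomial: P(X=1) = C(10,1)×p^1×(1-p)^9
= 10 × 1/2 × 1/512 = 5/512

P(X=1) = 5/512 ≈ 0.98%


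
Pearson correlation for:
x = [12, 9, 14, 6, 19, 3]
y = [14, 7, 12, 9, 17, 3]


n=6, Σx=63, Σy=62, Σxy=785, Σx²=827, Σy²=768
r = (6×785 - 63×62)/√((6×827 - 63²)(6×768 - 62²))
= 804/√(993×764) = 804/√758652 ≈ 804/871.0063 ≈ 0.9231

r ≈ 0.9231


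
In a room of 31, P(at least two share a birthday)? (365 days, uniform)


P(all different) = Π(365-i)/365 for i=0..30
= 0.269545
P(match) = 1 - 0.269545 = 0.730455

P ≈ 0.7305 ≈ 73.05%


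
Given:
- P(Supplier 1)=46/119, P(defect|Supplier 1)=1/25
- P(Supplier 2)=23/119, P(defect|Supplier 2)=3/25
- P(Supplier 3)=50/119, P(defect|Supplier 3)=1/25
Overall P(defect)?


P(B) = Σ P(B|Aᵢ)×P(Aᵢ)
  1/25×46/119 = 46/2975
  3/25×23/119 = 69/2975
  1/25×50/119 = 2/119
Sum = 33/595

P(defect) = 33/595 ≈ 5.55%


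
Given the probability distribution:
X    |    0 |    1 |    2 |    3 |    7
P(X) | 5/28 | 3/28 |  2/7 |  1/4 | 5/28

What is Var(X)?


E[X] = 75/28
E[X²] = 49/4
Var(X) = E[X²] - (E[X])² = 49/4 - 5625/784 = 3979/784

Var(X) = 3979/784 ≈ 5.0753


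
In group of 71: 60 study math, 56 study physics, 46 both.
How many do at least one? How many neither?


|A∪B| = 60+56-46 = 70
Neither = 71-70 = 1

At least one: 70; Neither: 1


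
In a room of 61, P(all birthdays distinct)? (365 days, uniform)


P(all different) = Π(365-i)/365 for i=0..60
= (365/365)×(364/365)×...×(305/365)
= 0.004911

P ≈ 0.0049 ≈ 0.49%


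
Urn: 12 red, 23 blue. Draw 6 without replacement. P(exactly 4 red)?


Hypergeometric: C(12,4)×C(23,2)/C(35,6)
= 495×253/1623160 = 2277/29512

P(X=4) = 2277/29512 ≈ 7.72%


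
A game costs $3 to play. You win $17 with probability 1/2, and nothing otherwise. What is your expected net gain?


E[gain] = (17-3)×1/2 + (-3)×1/2
= 7 - 3/2 = 11/2

Expected net gain = $11/2 ≈ $5.50


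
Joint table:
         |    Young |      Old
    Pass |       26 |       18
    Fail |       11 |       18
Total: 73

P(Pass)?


P(Pass) = (26+18)/73 = 44/73

P(Pass) = 44/73 ≈ 60.27%


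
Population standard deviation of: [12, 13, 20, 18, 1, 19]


Mean = 83/6
  (12-83/6)²=121/36
  (13-83/6)²=25/36
  (20-83/6)²=1369/36
  (18-83/6)²=625/36
  (1-83/6)²=5929/36
  (19-83/6)²=961/36
Σ(x-μ)² = 1505/6
σ² = (1505/6)/6 = 1505/36

σ = √(1505/36) ≈ 6.4657


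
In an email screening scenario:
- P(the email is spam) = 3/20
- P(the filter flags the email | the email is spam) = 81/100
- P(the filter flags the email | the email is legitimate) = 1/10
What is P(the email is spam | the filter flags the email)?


Using Bayes' theorem:
P(A|B) = P(B|A)·P(A) / P(B)

P(the filter flags the email) = 81/100 × 3/20 + 1/10 × 17/20
= 243/2000 + 17/200 = 413/2000

P(the email is spam|the filter flags the email) = (243/2000) / (413/2000) = 243/413

P(the email is spam|the filter flags the email) = 243/413 ≈ 58.84%


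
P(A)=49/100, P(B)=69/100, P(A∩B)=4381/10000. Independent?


P(A)×P(B) = 3381/10000
P(A∩B) = 4381/10000
Not equal → NOT independent

No, not independent


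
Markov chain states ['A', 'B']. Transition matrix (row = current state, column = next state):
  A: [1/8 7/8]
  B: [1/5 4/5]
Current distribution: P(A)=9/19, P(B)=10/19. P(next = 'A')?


P(next=A) = Σᵢ P(now=i)×P(i→A)
= 9/19×1/8 + 10/19×1/5
= 9/152 + 2/19 = 25/152

P = 25/152 ≈ 0.1645


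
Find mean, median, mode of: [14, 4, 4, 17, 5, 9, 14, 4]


Sorted: [4, 4, 4, 5, 9, 14, 14, 17]
Mean = 71/8
Median = 7
Freq: {14: 2, 4: 3, 17: 1, 5: 1, 9: 1}
Mode: [4]

Mean=71/8, Median=7, Mode=4


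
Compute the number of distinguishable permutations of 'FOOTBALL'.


Letters: 8, freq: {'F': 1, 'O': 2, 'T': 1, 'B': 1, 'A': 1, 'L': 2}
8!/(1!×2!×1!×1!×1!×2!) = 40320/4 = 10080

10080


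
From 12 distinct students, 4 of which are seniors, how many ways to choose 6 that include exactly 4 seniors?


Choose 4 of the 4 seniors and 2 of the other 8 students:
C(4,4)×C(8,2) = 1×28 = 28

28


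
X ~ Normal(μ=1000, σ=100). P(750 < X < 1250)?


z₁=(750-1000)/100=-2.5, z₂=(1250-1000)/100=2.5
P = Φ(2.5) - Φ(-2.5) = 0.993790 - 0.006210 = 0.987580 ≈ 0.9876

P(750 < X < 1250) ≈ 0.9876


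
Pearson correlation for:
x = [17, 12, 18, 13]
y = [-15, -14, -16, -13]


n=4, Σx=60, Σy=-58, Σxy=-880, Σx²=926, Σy²=846
r = (4×(-880) - 60×(-58))/√((4×926 - 60²)(4×846 - (-58)²))
= -40/√(104×20) = -40/√2080 ≈ -40/45.6070 ≈ -0.8771

r ≈ -0.8771


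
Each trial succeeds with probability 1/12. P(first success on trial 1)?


Geometric: P(X=1) = (1-p)^(k-1)×p = (11/12)^0×1/12 = 1/12

P(X=1) = 1/12 ≈ 8.33%


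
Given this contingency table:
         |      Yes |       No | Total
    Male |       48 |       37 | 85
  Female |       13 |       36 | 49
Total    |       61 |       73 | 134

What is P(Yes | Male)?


P(Yes | Male) = 48/(48+37) = 48/85

P(Yes|Male) = 48/85 ≈ 56.47%


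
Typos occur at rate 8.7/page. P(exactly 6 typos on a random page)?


Poisson(λ=8.7): P(X=6) = e^(-λ)×λ^k/k!
= e^(-8.7) × 8.7^6 / 6!
≈ 0.000166585811 × 433626.201009 / 720 ≈ 0.100328

P(X=6) ≈ 0.100328 ≈ 10.03%


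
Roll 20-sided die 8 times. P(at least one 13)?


P(no 13)^8 = (19/20)^8 = 16983563041/25600000000
P(≥1) = 1 - 16983563041/25600000000 = 8616436959/25600000000

P = 8616436959/25600000000 ≈ 33.66%


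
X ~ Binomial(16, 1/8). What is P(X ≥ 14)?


P(X ≥ 14) = Σ P(X=i) for i=14..16
P(X=14) = 735/35184372088832
P(X=15) = 7/17592186044416
P(X=16) = 1/281474976710656
Sum = 5993/281474976710656

P(X ≥ 14) = 5993/281474976710656 ≈ 0.00%


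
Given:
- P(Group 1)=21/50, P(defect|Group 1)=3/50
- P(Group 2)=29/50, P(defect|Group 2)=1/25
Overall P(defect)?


P(B) = Σ P(B|Aᵢ)×P(Aᵢ)
  3/50×21/50 = 63/2500
  1/25×29/50 = 29/1250
Sum = 121/2500

P(defect) = 121/2500 ≈ 4.84%


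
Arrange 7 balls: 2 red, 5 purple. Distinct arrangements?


7!/(2!×5!) = 21

21


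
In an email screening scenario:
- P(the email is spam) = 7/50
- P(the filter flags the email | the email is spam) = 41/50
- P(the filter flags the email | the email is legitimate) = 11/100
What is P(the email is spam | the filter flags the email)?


Using Bayes' theorem:
P(A|B) = P(B|A)·P(A) / P(B)

P(the filter flags the email) = 41/50 × 7/50 + 11/100 × 43/50
= 287/2500 + 473/5000 = 1047/5000

P(the email is spam|the filter flags the email) = (287/2500) / (1047/5000) = 574/1047

P(the email is spam|the filter flags the email) = 574/1047 ≈ 54.82%


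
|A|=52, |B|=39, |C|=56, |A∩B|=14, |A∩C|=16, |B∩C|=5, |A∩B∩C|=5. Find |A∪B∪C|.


|A∪B∪C| = 52+39+56-14-16-5+5 = 117

|A∪B∪C| = 117


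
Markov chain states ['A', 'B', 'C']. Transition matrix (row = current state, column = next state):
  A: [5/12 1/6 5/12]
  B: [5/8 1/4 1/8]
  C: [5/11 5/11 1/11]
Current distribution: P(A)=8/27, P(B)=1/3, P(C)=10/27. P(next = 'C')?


P(next=C) = Σᵢ P(now=i)×P(i→C)
= 8/27×5/12 + 1/3×1/8 + 10/27×1/11
= 10/81 + 1/24 + 10/297 = 1417/7128

P = 1417/7128 ≈ 0.1988


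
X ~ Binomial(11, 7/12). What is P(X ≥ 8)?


P(X ≥ 8) = Σ P(X=i) for i=8..11
P(X=8) = 39633006875/247669456896
P(X=9) = 55486209625/743008370688
P(X=10) = 15536138695/743008370688
P(X=11) = 1977326743/743008370688
Sum = 7995778987/30958682112

P(X ≥ 8) = 7995778987/30958682112 ≈ 25.83%


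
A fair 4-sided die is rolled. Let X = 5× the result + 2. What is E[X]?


E[die] = (1+4)/2 = 5/2
E[X] = 5×5/2 + 2 = 29/2

E[X] = 29/2


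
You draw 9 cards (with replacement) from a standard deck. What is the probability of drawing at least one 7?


P(not a 7) = 48/52 = 12/13
P(none in 9 draws) = (12/13)^9 = 5159780352/10604499373
P(≥1 7) = 1 - 5159780352/10604499373 = 5444719021/10604499373

P = 5444719021/10604499373 ≈ 51.34%


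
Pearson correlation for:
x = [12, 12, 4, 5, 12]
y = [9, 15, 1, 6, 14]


n=5, Σx=45, Σy=45, Σxy=490, Σx²=473, Σy²=539
r = (5×490 - 45×45)/√((5×473 - 45²)(5×539 - 45²))
= 425/√(340×670) = 425/√227800 ≈ 425/477.2840 ≈ 0.8905

r ≈ 0.8905


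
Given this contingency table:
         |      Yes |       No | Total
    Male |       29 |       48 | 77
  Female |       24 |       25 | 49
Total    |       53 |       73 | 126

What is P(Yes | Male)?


P(Yes | Male) = 29/(29+48) = 29/77

P(Yes|Male) = 29/77 ≈ 37.66%


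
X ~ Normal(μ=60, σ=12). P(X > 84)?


z = (84-60)/12 = 2.0
P(X > 84) = 1 - P(Z ≤ 2.0) = 1 - 0.9772 = 0.0228

P(X > 84) ≈ 0.0228


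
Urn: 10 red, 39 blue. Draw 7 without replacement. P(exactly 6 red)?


Hypergeometric: C(10,6)×C(39,1)/C(49,7)
= 210×39/85900584 = 195/2045252

P(X=6) = 195/2045252 ≈ 0.01%


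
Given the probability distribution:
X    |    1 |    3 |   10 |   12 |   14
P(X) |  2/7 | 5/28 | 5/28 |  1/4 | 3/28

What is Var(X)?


E[X] = 199/28
E[X²] = 307/4
Var(X) = E[X²] - (E[X])² = 307/4 - 39601/784 = 20571/784

Var(X) = 20571/784 ≈ 26.2385


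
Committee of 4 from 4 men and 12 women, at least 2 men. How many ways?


Count by #men:
  2M,2W: C(4,2)×C(12,2)=396
  3M,1W: C(4,3)×C(12,1)=48
  4M,0W: C(4,4)×C(12,0)=1
Total = 445

445


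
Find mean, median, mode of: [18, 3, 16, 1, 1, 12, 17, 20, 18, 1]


Sorted: [1, 1, 1, 3, 12, 16, 17, 18, 18, 20]
Mean = 107/10
Median = 14
Freq: {18: 2, 3: 1, 16: 1, 1: 3, 12: 1, 17: 1, 20: 1}
Mode: [1]

Mean=107/10, Median=14, Mode=1


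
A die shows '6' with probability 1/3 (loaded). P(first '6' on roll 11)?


Geometric: P(X=11) = (1-p)^(k-1)×p = (2/3)^10×1/3 = 1024/177147

P(X=11) = 1024/177147 ≈ 0.58%


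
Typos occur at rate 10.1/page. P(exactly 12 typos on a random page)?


Poisson(λ=10.1): P(X=12) = e^(-λ)×λ^k/k!
= e^(-10.1) × 10.1^12 / 12!
≈ 4.107955523e-05 × 1.12682503013e+12 / 479001600 ≈ 0.096637

P(X=12) ≈ 0.096637 ≈ 9.66%


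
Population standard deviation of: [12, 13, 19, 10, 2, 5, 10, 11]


Mean = 82/8 = 41/4
  (12-41/4)²=49/16
  (13-41/4)²=121/16
  (19-41/4)²=1225/16
  (10-41/4)²=1/16
  (2-41/4)²=1089/16
  (5-41/4)²=441/16
  (10-41/4)²=1/16
  (11-41/4)²=9/16
Σ(x-μ)² = 367/2
σ² = (367/2)/8 = 367/16

σ = √(367/16) ≈ 4.7893


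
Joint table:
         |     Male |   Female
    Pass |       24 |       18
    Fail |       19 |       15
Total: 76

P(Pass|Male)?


P(Pass|Male) = 24/(24+19) = 24/43

P = 24/43 ≈ 55.81%


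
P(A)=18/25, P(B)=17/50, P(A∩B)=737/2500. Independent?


P(A)×P(B) = 153/625
P(A∩B) = 737/2500
Not equal → NOT independent

No, not independent


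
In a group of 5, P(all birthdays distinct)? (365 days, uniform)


P(all different) = Π(365-i)/365 for i=0..4
= (365/365)×(364/365)×...×(361/365)
= 0.972864

P ≈ 0.9729 ≈ 97.29%


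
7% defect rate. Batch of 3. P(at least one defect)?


P(all good) = (93/100)^3 = 804357/1000000
P(≥1 defect) = 195643/1000000

P = 195643/1000000 ≈ 19.56%


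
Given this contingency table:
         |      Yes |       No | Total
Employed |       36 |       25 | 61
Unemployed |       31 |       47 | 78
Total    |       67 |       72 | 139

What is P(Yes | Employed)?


P(Yes | Employed) = 36/(36+25) = 36/61

P(Yes|Employed) = 36/61 ≈ 59.02%


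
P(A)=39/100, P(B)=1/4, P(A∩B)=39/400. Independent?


P(A)×P(B) = 39/400
P(A∩B) = 39/400
Equal ✓ → Independent

Yes, independent


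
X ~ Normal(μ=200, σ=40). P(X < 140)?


z = (140-200)/40 = -1.5
P(Z < -1.5) = 0.0668

P(X < 140) ≈ 0.0668


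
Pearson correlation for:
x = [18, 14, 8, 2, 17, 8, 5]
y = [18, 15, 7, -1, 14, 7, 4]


n=7, Σx=72, Σy=64, Σxy=902, Σx²=966, Σy²=860
r = (7×902 - 72×64)/√((7×966 - 72²)(7×860 - 64²))
= 1706/√(1578×1924) = 1706/√3036072 ≈ 1706/1742.4328 ≈ 0.9791

r ≈ 0.9791


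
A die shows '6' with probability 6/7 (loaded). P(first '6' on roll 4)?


Geometric: P(X=4) = (1-p)^(k-1)×p = (1/7)^3×6/7 = 6/2401

P(X=4) = 6/2401 ≈ 0.25%


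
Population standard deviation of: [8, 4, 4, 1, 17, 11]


Mean = 45/6 = 15/2
  (8-15/2)²=1/4
  (4-15/2)²=49/4
  (4-15/2)²=49/4
  (1-15/2)²=169/4
  (17-15/2)²=361/4
  (11-15/2)²=49/4
Σ(x-μ)² = 339/2
σ² = (339/2)/6 = 113/4

σ = √(113/4) ≈ 5.3151


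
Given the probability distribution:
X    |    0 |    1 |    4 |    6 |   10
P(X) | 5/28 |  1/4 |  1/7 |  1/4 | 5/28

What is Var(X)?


E[X] = 115/28
E[X²] = 823/28
Var(X) = E[X²] - (E[X])² = 823/28 - 13225/784 = 9819/784

Var(X) = 9819/784 ≈ 12.5242


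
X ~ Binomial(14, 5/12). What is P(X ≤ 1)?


P(X ≤ 1) = Σ P(X=i) for i=0..1
P(X=0) = 678223072849/1283918464548864
P(X=1) = 3391115364245/641959232274432
Sum = 7460453801339/1283918464548864

P(X ≤ 1) = 7460453801339/1283918464548864 ≈ 0.58%


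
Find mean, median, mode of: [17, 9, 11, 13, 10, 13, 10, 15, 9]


Sorted: [9, 9, 10, 10, 11, 13, 13, 15, 17]
Mean = 107/9
Median = 11
Freq: {17: 1, 9: 2, 11: 1, 13: 2, 10: 2, 15: 1}
Mode: [9, 10, 13]

Mean=107/9, Median=11, Mode=[9, 10, 13]


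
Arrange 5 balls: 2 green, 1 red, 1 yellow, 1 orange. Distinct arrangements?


5!/(2!×1!×1!×1!) = 60

60


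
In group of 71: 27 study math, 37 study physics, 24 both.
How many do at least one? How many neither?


|A∪B| = 27+37-24 = 40
Neither = 71-40 = 31

At least one: 40; Neither: 31


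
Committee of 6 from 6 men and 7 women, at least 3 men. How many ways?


Count by #men:
  3M,3W: C(6,3)×C(7,3)=700
  4M,2W: C(6,4)×C(7,2)=315
  5M,1W: C(6,5)×C(7,1)=42
  6M,0W: C(6,6)×C(7,0)=1
Total = 1058

1058


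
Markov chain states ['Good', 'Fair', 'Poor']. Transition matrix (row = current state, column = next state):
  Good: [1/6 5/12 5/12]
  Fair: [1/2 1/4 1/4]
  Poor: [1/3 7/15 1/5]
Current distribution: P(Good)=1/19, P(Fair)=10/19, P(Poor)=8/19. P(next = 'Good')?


P(next=Good) = Σᵢ P(now=i)×P(i→Good)
= 1/19×1/6 + 10/19×1/2 + 8/19×1/3
= 1/114 + 5/19 + 8/57 = 47/114

P = 47/114 ≈ 0.4123


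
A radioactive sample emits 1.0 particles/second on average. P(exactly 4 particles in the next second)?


Poisson(λ=1.0): P(X=4) = e^(-λ)×λ^k/k!
= e^(-1.0) × 1.0^4 / 4!
≈ 0.3678794412 × 1 / 24 ≈ 0.015328

P(X=4) ≈ 0.015328 ≈ 1.53%


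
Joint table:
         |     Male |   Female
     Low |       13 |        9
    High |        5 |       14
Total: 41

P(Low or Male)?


P(Low∨Male) = P(Low) + P(Male) - P(Low∧Male)
= (22 + 18 - 13)/41 = 27/41

P = 27/41 ≈ 65.85%


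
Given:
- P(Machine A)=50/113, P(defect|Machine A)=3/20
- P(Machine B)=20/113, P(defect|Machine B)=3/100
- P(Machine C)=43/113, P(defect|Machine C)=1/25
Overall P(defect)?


P(B) = Σ P(B|Aᵢ)×P(Aᵢ)
  3/20×50/113 = 15/226
  3/100×20/113 = 3/565
  1/25×43/113 = 43/2825
Sum = 491/5650

P(defect) = 491/5650 ≈ 8.69%


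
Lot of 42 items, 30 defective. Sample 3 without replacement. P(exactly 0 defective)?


Hypergeometric: C(30,0)×C(12,3)/C(42,3)
= 1×220/11480 = 11/574

P(X=0) = 11/574 ≈ 1.92%


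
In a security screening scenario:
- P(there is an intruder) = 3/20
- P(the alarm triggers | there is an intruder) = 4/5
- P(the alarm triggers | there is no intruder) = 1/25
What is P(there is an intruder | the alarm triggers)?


Using Bayes' theorem:
P(A|B) = P(B|A)·P(A) / P(B)

P(the alarm triggers) = 4/5 × 3/20 + 1/25 × 17/20
= 3/25 + 17/500 = 77/500

P(there is an intruder|the alarm triggers) = (3/25) / (77/500) = 60/77

P(there is an intruder|the alarm triggers) = 60/77 ≈ 77.92%


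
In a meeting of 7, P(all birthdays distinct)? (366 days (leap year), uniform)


P(all different) = Π(366-i)/366 for i=0..6
= (366/366)×(365/366)×...×(360/366)
= 0.943914

P ≈ 0.9439 ≈ 94.39%


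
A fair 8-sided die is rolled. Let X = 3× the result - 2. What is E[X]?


E[die] = (1+8)/2 = 9/2
E[X] = 3×9/2 - 2 = 23/2

E[X] = 23/2


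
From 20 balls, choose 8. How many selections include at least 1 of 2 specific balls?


Complement: C(20,8) - C(18,8) = 125970 - 43758 = 82212

82212


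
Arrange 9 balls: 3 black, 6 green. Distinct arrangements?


9!/(3!×6!) = 84

84


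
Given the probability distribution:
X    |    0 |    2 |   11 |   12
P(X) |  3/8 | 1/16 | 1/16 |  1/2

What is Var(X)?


E[X] = 109/16
E[X²] = 1277/16
Var(X) = E[X²] - (E[X])² = 1277/16 - 11881/256 = 8551/256

Var(X) = 8551/256 ≈ 33.4023


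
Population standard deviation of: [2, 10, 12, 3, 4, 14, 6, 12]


Mean = 63/8
  (2-63/8)²=2209/64
  (10-63/8)²=289/64
  (12-63/8)²=1089/64
  (3-63/8)²=1521/64
  (4-63/8)²=961/64
  (14-63/8)²=2401/64
  (6-63/8)²=225/64
  (12-63/8)²=1089/64
Σ(x-μ)² = 1223/8
σ² = (1223/8)/8 = 1223/64

σ = √(1223/64) ≈ 4.3714


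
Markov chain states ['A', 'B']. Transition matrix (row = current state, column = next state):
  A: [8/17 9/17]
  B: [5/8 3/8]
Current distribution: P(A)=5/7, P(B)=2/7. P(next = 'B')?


P(next=B) = Σᵢ P(now=i)×P(i→B)
= 5/7×9/17 + 2/7×3/8
= 45/119 + 3/28 = 33/68

P = 33/68 ≈ 0.4853


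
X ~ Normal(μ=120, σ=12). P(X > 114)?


z = (114-120)/12 = -0.5
P(X > 114) = 1 - P(Z ≤ -0.5) = 1 - 0.3085 = 0.6915

P(X > 114) ≈ 0.6915


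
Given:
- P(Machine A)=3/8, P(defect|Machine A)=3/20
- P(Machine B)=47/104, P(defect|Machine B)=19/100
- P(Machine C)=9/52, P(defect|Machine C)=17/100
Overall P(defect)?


P(B) = Σ P(B|Aᵢ)×P(Aᵢ)
  3/20×3/8 = 9/160
  19/100×47/104 = 893/10400
  17/100×9/52 = 153/5200
Sum = 223/1300

P(defect) = 223/1300 ≈ 17.15%


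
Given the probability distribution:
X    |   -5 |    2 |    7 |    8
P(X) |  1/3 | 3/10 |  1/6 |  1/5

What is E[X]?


E[X] = Σ x·P(X=x)
= (-5)×(1/3) + (2)×(3/10) + (7)×(1/6) + (8)×(1/5)
= 17/10

E[X] = 17/10


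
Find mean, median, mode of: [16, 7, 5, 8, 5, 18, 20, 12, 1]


Sorted: [1, 5, 5, 7, 8, 12, 16, 18, 20]
Mean = 92/9
Median = 8
Freq: {16: 1, 7: 1, 5: 2, 8: 1, 18: 1, 20: 1, 12: 1, 1: 1}
Mode: [5]

Mean=92/9, Median=8, Mode=5


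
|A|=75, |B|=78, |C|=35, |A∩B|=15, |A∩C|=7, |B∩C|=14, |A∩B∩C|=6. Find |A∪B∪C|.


|A∪B∪C| = 75+78+35-15-7-14+6 = 158

|A∪B∪C| = 158


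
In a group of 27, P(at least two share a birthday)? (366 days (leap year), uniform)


P(all different) = Π(366-i)/366 for i=0..26
= 0.374173
P(match) = 1 - 0.374173 = 0.625827

P ≈ 0.6258 ≈ 62.58%


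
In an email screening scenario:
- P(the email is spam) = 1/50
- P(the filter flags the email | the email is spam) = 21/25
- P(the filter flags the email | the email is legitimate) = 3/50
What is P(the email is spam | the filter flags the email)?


Using Bayes' theorem:
P(A|B) = P(B|A)·P(A) / P(B)

P(the filter flags the email) = 21/25 × 1/50 + 3/50 × 49/50
= 21/1250 + 147/2500 = 189/2500

P(the email is spam|the filter flags the email) = (21/1250) / (189/2500) = 2/9

P(the email is spam|the filter flags the email) = 2/9 ≈ 22.22%


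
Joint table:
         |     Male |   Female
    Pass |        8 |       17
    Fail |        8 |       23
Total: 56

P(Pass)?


P(Pass) = (8+17)/56 = 25/56

P(Pass) = 25/56 ≈ 44.64%


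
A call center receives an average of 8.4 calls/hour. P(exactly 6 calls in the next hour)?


Poisson(λ=8.4): P(X=6) = e^(-λ)×λ^k/k!
= e^(-8.4) × 8.4^6 / 6!
≈ 0.0002248673242 × 351298.031616 / 720 ≈ 0.109716

P(X=6) ≈ 0.109716 ≈ 10.97%


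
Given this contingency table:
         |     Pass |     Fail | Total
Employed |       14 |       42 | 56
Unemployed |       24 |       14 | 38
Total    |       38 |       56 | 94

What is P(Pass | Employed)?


P(Pass | Employed) = 14/(14+42) = 14/56 = 1/4

P(Pass|Employed) = 1/4 ≈ 25.00%


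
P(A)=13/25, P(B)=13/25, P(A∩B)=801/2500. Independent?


P(A)×P(B) = 169/625
P(A∩B) = 801/2500
Not equal → NOT independent

No, not independent


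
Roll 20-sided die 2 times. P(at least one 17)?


P(no 17)^2 = (19/20)^2 = 361/400
P(≥1) = 1 - 361/400 = 39/400

P = 39/400 ≈ 9.75%


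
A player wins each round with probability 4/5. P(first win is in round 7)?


Geometric: P(X=7) = (1-p)^(k-1)×p = (1/5)^6×4/5 = 4/78125

P(X=7) = 4/78125 ≈ 0.01%


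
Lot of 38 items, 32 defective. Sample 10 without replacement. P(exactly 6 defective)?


Hypergeometric: C(32,6)×C(6,4)/C(38,10)
= 906192×15/472733756 = 3780/131461

P(X=6) = 3780/131461 ≈ 2.88%


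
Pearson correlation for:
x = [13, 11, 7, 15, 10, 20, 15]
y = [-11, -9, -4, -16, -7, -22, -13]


n=7, Σx=91, Σy=-82, Σxy=-1215, Σx²=1289, Σy²=1176
r = (7×(-1215) - 91×(-82))/√((7×1289 - 91²)(7×1176 - (-82)²))
= -1043/√(742×1508) = -1043/√1118936 ≈ -1043/1057.7977 ≈ -0.9860

r ≈ -0.9860


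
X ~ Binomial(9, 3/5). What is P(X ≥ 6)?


P(X ≥ 6) = Σ P(X=i) for i=6..9
P(X=6) = 489888/1953125
P(X=7) = 314928/1953125
P(X=8) = 118098/1953125
P(X=9) = 19683/1953125
Sum = 942597/1953125

P(X ≥ 6) = 942597/1953125 ≈ 48.26%


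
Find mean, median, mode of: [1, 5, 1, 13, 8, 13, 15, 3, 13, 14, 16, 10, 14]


Sorted: [1, 1, 3, 5, 8, 10, 13, 13, 13, 14, 14, 15, 16]
Mean = 126/13
Median = 13
Freq: {1: 2, 5: 1, 13: 3, 8: 1, 15: 1, 3: 1, 14: 2, 16: 1, 10: 1}
Mode: [13]

Mean=126/13, Median=13, Mode=13


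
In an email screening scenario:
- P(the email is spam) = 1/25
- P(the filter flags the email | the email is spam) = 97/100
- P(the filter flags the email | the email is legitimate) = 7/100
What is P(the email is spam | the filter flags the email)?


Using Bayes' theorem:
P(A|B) = P(B|A)·P(A) / P(B)

P(the filter flags the email) = 97/100 × 1/25 + 7/100 × 24/25
= 97/2500 + 42/625 = 53/500

P(the email is spam|the filter flags the email) = (97/2500) / (53/500) = 97/265

P(the email is spam|the filter flags the email) = 97/265 ≈ 36.60%


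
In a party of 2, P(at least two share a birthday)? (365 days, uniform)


P(all different) = Π(365-i)/365 for i=0..1
= 0.997260
P(match) = 1 - 0.997260 = 0.002740

P ≈ 0.0027 ≈ 0.27%


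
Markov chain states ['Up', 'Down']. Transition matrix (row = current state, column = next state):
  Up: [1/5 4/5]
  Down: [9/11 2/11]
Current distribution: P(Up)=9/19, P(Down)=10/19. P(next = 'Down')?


P(next=Down) = Σᵢ P(now=i)×P(i→Down)
= 9/19×4/5 + 10/19×2/11
= 36/95 + 20/209 = 496/1045

P = 496/1045 ≈ 0.4746


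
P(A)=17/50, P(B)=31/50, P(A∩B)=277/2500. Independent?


P(A)×P(B) = 527/2500
P(A∩B) = 277/2500
Not equal → NOT independent

No, not independent


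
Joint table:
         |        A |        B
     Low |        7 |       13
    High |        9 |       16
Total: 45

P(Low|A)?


P(Low|A) = 7/(7+9) = 7/16

P = 7/16 ≈ 43.75%


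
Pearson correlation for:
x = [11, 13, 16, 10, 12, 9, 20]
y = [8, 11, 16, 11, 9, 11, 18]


n=7, Σx=91, Σy=84, Σxy=1164, Σx²=1271, Σy²=1088
r = (7×1164 - 91×84)/√((7×1271 - 91²)(7×1088 - 84²))
= 504/√(616×560) = 504/√344960 ≈ 504/587.3330 ≈ 0.8581

r ≈ 0.8581


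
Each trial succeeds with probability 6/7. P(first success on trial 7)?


Geometric: P(X=7) = (1-p)^(k-1)×p = (1/7)^6×6/7 = 6/823543

P(X=7) = 6/823543 ≈ 0.00%


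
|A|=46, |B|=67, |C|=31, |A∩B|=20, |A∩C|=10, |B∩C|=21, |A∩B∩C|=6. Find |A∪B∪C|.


|A∪B∪C| = 46+67+31-20-10-21+6 = 99

|A∪B∪C| = 99


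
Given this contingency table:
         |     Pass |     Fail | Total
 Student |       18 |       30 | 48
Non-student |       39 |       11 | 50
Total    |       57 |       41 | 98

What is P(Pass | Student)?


P(Pass | Student) = 18/(18+30) = 18/48 = 3/8

P(Pass|Student) = 3/8 ≈ 37.50%


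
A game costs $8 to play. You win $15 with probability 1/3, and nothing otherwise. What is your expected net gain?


E[gain] = (15-8)×1/3 + (-8)×2/3
= 7/3 - 16/3 = -3

Expected net gain = $-3 ≈ $-3.00


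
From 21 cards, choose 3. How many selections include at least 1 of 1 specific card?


Complement: C(21,3) - C(20,3) = 1330 - 1140 = 190

190


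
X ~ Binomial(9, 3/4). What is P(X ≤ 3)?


P(X ≤ 3) = Σ P(X=i) for i=0..3
P(X=0) = 1/262144
P(X=1) = 27/262144
P(X=2) = 81/65536
P(X=3) = 567/65536
Sum = 655/65536

P(X ≤ 3) = 655/65536 ≈ 1.00%


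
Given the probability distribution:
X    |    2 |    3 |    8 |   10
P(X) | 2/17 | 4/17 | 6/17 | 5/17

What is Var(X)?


E[X] = 114/17
E[X²] = 928/17
Var(X) = E[X²] - (E[X])² = 928/17 - 12996/289 = 2780/289

Var(X) = 2780/289 ≈ 9.6194


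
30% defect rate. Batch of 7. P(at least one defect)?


P(all good) = (7/10)^7 = 823543/10000000
P(≥1 defect) = 9176457/10000000

P = 9176457/10000000 ≈ 91.76%


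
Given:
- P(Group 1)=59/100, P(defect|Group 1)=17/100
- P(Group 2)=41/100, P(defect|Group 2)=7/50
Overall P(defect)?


P(B) = Σ P(B|Aᵢ)×P(Aᵢ)
  17/100×59/100 = 1003/10000
  7/50×41/100 = 287/5000
Sum = 1577/10000

P(defect) = 1577/10000 ≈ 15.77%


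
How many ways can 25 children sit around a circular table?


Circular arrangements of 25 distinct objects: fix one position to break rotational symmetry.
(n-1)! = 24! = 620448401733239439360000

620448401733239439360000


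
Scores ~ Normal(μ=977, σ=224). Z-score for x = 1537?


z = (x - μ)/σ = (1537 - 977)/224 = 2.5

z = 2.5


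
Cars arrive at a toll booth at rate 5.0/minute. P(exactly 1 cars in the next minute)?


Poisson(λ=5.0): P(X=1) = e^(-λ)×λ^k/k!
= e^(-5.0) × 5.0^1 / 1!
≈ 0.006737946999 × 5 / 1 ≈ 0.033690

P(X=1) ≈ 0.033690 ≈ 3.37%


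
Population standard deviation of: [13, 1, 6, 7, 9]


Mean = 36/5
  (13-36/5)²=841/25
  (1-36/5)²=961/25
  (6-36/5)²=36/25
  (7-36/5)²=1/25
  (9-36/5)²=81/25
Σ(x-μ)² = 384/5
σ² = (384/5)/5 = 384/25

σ = √(384/25) ≈ 3.9192


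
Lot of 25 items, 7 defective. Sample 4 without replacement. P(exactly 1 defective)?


Hypergeometric: C(7,1)×C(18,3)/C(25,4)
= 7×816/12650 = 2856/6325

P(X=1) = 2856/6325 ≈ 45.15%


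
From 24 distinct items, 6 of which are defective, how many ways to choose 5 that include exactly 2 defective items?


Choose 2 of the 6 defective items and 3 of the other 18 items:
C(6,2)×C(18,3) = 15×816 = 12240

12240


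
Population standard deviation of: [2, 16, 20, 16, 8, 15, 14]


Mean = 91/7 = 13
  (2-13)²=121
  (16-13)²=9
  (20-13)²=49
  (16-13)²=9
  (8-13)²=25
  (15-13)²=4
  (14-13)²=1
Σ(x-μ)² = 218
σ² = 218/7

σ = √(218/7) ≈ 5.5806


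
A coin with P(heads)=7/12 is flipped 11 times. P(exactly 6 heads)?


Binomial: P(X=6) = C(11,6)×p^6×(1-p)^5
= 462 × 117649/2985984 × 3125/248832 = 28309290625/123834728448

P(X=6) = 28309290625/123834728448 ≈ 22.86%


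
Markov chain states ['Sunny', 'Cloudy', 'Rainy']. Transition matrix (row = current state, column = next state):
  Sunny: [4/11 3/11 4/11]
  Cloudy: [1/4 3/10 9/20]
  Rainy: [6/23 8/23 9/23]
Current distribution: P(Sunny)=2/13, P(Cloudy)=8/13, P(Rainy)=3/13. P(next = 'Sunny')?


P(next=Sunny) = Σᵢ P(now=i)×P(i→Sunny)
= 2/13×4/11 + 8/13×1/4 + 3/13×6/23
= 8/143 + 2/13 + 18/299 = 888/3289

P = 888/3289 ≈ 0.2700


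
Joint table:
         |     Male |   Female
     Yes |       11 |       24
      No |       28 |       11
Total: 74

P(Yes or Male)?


P(Yes∨Male) = P(Yes) + P(Male) - P(Yes∧Male)
= (35 + 39 - 11)/74 = 63/74

P = 63/74 ≈ 85.14%


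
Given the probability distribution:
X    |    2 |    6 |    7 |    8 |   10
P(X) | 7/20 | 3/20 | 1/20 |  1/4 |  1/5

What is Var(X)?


E[X] = 119/20
E[X²] = 181/4
Var(X) = E[X²] - (E[X])² = 181/4 - 14161/400 = 3939/400

Var(X) = 3939/400 ≈ 9.8475


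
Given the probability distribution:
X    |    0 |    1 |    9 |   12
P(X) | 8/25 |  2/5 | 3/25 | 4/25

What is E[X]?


E[X] = Σ x·P(X=x)
= (0)×(8/25) + (1)×(2/5) + (9)×(3/25) + (12)×(4/25)
= 17/5

E[X] = 17/5


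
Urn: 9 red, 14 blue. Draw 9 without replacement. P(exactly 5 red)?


Hypergeometric: C(9,5)×C(14,4)/C(23,9)
= 126×1001/817190 = 5733/37145

P(X=5) = 5733/37145 ≈ 15.43%


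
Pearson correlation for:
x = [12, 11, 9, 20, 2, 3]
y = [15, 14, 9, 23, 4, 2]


n=6, Σx=57, Σy=67, Σxy=889, Σx²=759, Σy²=1051
r = (6×889 - 57×67)/√((6×759 - 57²)(6×1051 - 67²))
= 1515/√(1305×1817) = 1515/√2371185 ≈ 1515/1539.8653 ≈ 0.9839

r ≈ 0.9839


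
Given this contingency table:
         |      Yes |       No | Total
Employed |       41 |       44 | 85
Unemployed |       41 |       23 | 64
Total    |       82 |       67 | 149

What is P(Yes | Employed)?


P(Yes | Employed) = 41/(41+44) = 41/85

P(Yes|Employed) = 41/85 ≈ 48.24%


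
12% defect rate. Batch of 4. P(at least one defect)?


P(all good) = (22/25)^4 = 234256/390625
P(≥1 defect) = 156369/390625

P = 156369/390625 ≈ 40.03%


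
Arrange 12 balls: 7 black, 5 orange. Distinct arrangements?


12!/(7!×5!) = 792

792


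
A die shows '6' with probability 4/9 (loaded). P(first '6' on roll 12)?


Geometric: P(X=12) = (1-p)^(k-1)×p = (5/9)^11×4/9 = 195312500/282429536481

P(X=12) = 195312500/282429536481 ≈ 0.07%


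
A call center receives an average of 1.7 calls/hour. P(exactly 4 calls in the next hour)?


Poisson(λ=1.7): P(X=4) = e^(-λ)×λ^k/k!
= e^(-1.7) × 1.7^4 / 4!
≈ 0.1826835241 × 8.3521 / 24 ≈ 0.063575

P(X=4) ≈ 0.063575 ≈ 6.36%


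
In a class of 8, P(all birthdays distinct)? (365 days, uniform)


P(all different) = Π(365-i)/365 for i=0..7
= (365/365)×(364/365)×...×(358/365)
= 0.925665

P ≈ 0.9257 ≈ 92.57%


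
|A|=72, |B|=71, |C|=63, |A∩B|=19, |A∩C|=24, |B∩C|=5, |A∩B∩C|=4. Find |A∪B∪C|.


|A∪B∪C| = 72+71+63-19-24-5+4 = 162

|A∪B∪C| = 162


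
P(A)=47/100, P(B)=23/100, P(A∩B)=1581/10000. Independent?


P(A)×P(B) = 1081/10000
P(A∩B) = 1581/10000
Not equal → NOT independent

No, not independent


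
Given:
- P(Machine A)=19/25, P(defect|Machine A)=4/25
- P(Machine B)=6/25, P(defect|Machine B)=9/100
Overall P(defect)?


P(B) = Σ P(B|Aᵢ)×P(Aᵢ)
  4/25×19/25 = 76/625
  9/100×6/25 = 27/1250
Sum = 179/1250

P(defect) = 179/1250 ≈ 14.32%


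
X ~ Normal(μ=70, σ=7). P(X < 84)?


z = (84-70)/7 = 2.0
P(Z < 2.0) = 0.9772

P(X < 84) ≈ 0.9772


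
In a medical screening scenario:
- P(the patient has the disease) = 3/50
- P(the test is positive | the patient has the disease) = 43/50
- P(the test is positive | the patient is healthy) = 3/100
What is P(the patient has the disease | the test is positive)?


Using Bayes' theorem:
P(A|B) = P(B|A)·P(A) / P(B)

P(the test is positive) = 43/50 × 3/50 + 3/100 × 47/50
= 129/2500 + 141/5000 = 399/5000

P(the patient has the disease|the test is positive) = (129/2500) / (399/5000) = 86/133

P(the patient has the disease|the test is positive) = 86/133 ≈ 64.66%


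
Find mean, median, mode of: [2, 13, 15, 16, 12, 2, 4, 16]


Sorted: [2, 2, 4, 12, 13, 15, 16, 16]
Mean = 80/8 = 10
Median = 25/2
Freq: {2: 2, 13: 1, 15: 1, 16: 2, 12: 1, 4: 1}
Mode: [2, 16]

Mean=10, Median=25/2, Mode=[2, 16]


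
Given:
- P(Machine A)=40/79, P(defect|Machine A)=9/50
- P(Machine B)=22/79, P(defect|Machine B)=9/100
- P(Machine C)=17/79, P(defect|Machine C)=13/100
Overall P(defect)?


P(B) = Σ P(B|Aᵢ)×P(Aᵢ)
  9/50×40/79 = 36/395
  9/100×22/79 = 99/3950
  13/100×17/79 = 221/7900
Sum = 1139/7900

P(defect) = 1139/7900 ≈ 14.42%


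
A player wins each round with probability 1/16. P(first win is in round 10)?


Geometric: P(X=10) = (1-p)^(k-1)×p = (15/16)^9×1/16 = 38443359375/1099511627776

P(X=10) = 38443359375/1099511627776 ≈ 3.50%


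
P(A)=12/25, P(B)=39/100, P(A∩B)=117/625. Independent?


P(A)×P(B) = 117/625
P(A∩B) = 117/625
Equal ✓ → Independent

Yes, independent


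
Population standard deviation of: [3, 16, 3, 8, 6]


Mean = 36/5
  (3-36/5)²=441/25
  (16-36/5)²=1936/25
  (3-36/5)²=441/25
  (8-36/5)²=16/25
  (6-36/5)²=36/25
Σ(x-μ)² = 574/5
σ² = (574/5)/5 = 574/25

σ = √(574/25) ≈ 4.7917


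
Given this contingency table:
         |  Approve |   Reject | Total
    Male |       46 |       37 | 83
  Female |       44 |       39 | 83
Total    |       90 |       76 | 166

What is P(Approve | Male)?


P(Approve | Male) = 46/(46+37) = 46/83

P(Approve|Male) = 46/83 ≈ 55.42%


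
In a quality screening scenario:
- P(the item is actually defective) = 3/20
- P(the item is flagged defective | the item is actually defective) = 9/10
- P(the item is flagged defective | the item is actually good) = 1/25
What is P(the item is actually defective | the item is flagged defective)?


Using Bayes' theorem:
P(A|B) = P(B|A)·P(A) / P(B)

P(the item is flagged defective) = 9/10 × 3/20 + 1/25 × 17/20
= 27/200 + 17/500 = 169/1000

P(the item is actually defective|the item is flagged defective) = (27/200) / (169/1000) = 135/169

P(the item is actually defective|the item is flagged defective) = 135/169 ≈ 79.88%


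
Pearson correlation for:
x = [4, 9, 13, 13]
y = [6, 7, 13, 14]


n=4, Σx=39, Σy=40, Σxy=438, Σx²=435, Σy²=450
r = (4×438 - 39×40)/√((4×435 - 39²)(4×450 - 40²))
= 192/√(219×200) = 192/√43800 ≈ 192/209.2845 ≈ 0.9174

r ≈ 0.9174


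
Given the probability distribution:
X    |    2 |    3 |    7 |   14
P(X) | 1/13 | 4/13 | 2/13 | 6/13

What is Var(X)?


E[X] = 112/13
E[X²] = 1314/13
Var(X) = E[X²] - (E[X])² = 1314/13 - 12544/169 = 4538/169

Var(X) = 4538/169 ≈ 26.8521


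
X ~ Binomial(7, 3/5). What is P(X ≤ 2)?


P(X ≤ 2) = Σ P(X=i) for i=0..2
P(X=0) = 128/78125
P(X=1) = 1344/78125
P(X=2) = 6048/78125
Sum = 1504/15625

P(X ≤ 2) = 1504/15625 ≈ 9.63%


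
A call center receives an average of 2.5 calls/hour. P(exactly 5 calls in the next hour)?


Poisson(λ=2.5): P(X=5) = e^(-λ)×λ^k/k!
= e^(-2.5) × 2.5^5 / 5!
≈ 0.08208499862 × 97.65625 / 120 ≈ 0.066801

P(X=5) ≈ 0.066801 ≈ 6.68%
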